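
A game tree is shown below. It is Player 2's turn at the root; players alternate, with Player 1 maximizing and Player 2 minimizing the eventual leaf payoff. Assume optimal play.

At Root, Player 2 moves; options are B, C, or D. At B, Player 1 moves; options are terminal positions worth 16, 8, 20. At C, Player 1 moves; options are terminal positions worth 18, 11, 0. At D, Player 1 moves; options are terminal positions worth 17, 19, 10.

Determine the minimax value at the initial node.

B (Player 1): max(16, 8, 20) = 20
C (Player 1): max(18, 11, 0) = 18
D (Player 1): max(17, 19, 10) = 19
Root (Player 2): min(20, 18, 19) = 18

18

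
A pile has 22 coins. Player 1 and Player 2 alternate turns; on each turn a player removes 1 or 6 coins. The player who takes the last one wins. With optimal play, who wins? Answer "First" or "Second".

First

Positions where the player to move wins (W) vs loses (L):
i:   0  1  2  3  4  5  6  7  8  9 10 11 12 13 14 15 16 17 18 19 20 21 22
     L  W  L  W  L  W  W  L  W  L  W  L  W  W  L  W  L  W  L  W  W  L  W
Position 22 is W, so the first player wins.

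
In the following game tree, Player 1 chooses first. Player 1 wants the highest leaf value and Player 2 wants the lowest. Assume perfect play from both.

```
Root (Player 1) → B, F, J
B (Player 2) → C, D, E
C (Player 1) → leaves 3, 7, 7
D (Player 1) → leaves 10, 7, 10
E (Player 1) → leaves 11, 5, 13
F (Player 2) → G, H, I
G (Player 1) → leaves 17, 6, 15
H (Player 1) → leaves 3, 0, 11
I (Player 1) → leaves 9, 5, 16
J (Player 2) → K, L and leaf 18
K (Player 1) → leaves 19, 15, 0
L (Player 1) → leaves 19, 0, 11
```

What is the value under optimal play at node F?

G: max(17, 6, 15) = 17
H: max(3, 0, 11) = 11
I: max(9, 5, 16) = 16
F: min(17, 11, 16) = 11

11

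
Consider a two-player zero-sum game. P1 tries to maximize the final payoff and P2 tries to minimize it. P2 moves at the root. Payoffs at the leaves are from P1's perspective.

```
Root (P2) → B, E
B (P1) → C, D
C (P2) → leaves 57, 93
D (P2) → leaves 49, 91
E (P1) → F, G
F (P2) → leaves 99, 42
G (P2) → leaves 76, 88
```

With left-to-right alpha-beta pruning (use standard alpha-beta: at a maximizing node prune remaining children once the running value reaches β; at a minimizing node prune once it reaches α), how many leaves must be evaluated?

C [α=-∞,β=+∞]: v=57
D [α=57,β=+∞]: v=49 after child 1 ≤ α → α-cutoff, skip 1
B [α=-∞,β=+∞]: v=57
F [α=-∞,β=57]: v=42
G [α=42,β=57]: v=76
E [α=-∞,β=57]: v=76
Root [α=-∞,β=+∞]: v=57
Leaves evaluated: 7 of 8.

7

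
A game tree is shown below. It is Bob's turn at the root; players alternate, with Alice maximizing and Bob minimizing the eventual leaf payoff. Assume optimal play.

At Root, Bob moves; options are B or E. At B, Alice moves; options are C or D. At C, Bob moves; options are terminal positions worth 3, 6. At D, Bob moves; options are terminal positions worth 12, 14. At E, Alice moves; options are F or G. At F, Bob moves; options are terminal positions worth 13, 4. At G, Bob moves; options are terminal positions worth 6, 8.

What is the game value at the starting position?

C (Bob): min(3, 6) = 3
D (Bob): min(12, 14) = 12
B (Alice): max(3, 12) = 12
F (Bob): min(13, 4) = 4
G (Bob): min(6, 8) = 6
E (Alice): max(4, 6) = 6
Root (Bob): min(12, 6) = 6

6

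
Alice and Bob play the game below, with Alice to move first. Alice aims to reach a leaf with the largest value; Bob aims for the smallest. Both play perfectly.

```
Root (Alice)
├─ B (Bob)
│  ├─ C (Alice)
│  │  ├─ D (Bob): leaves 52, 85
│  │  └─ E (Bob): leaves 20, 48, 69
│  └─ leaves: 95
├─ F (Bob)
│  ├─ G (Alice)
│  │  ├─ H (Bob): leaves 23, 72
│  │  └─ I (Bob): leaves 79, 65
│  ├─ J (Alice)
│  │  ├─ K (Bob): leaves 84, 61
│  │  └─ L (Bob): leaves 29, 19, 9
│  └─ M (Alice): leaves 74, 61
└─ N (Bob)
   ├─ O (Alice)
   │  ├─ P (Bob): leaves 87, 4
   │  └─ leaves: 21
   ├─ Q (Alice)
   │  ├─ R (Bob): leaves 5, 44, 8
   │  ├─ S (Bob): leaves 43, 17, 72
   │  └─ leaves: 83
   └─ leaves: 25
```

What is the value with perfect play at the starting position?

61

D (Bob): min(52, 85) = 52
E (Bob): min(20, 48, 69) = 20
C (Alice): max(52, 20) = 52
B (Bob): min(52, 95) = 52
H (Bob): min(23, 72) = 23
I (Bob): min(79, 65) = 65
G (Alice): max(23, 65) = 65
K (Bob): min(84, 61) = 61
L (Bob): min(29, 19, 9) = 9
J (Alice): max(61, 9) = 61
M (Alice): max(74, 61) = 74
F (Bob): min(65, 61, 74) = 61
P (Bob): min(87, 4) = 4
O (Alice): max(4, 21) = 21
R (Bob): min(5, 44, 8) = 5
S (Bob): min(43, 17, 72) = 17
Q (Alice): max(5, 17, 83) = 83
N (Bob): min(21, 83, 25) = 21
Root (Alice): max(52, 61, 21) = 61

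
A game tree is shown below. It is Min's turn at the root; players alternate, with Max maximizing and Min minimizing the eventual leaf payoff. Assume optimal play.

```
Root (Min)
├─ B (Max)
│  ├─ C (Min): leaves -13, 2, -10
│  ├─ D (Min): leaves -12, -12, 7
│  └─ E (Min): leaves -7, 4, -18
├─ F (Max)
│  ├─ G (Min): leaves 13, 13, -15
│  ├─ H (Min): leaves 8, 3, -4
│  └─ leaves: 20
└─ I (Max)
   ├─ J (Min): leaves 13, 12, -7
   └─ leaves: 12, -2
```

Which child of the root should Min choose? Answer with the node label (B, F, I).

C (Min): min(-13, 2, -10) = -13
D (Min): min(-12, -12, 7) = -12
E (Min): min(-7, 4, -18) = -18
B (Max): max(-13, -12, -18) = -12
G (Min): min(13, 13, -15) = -15
H (Min): min(8, 3, -4) = -4
F (Max): max(-15, -4, 20) = 20
J (Min): min(13, 12, -7) = -7
I (Max): max(-7, 12, -2) = 12
Root (Min): min(-12, 20, 12) = -12
Min picks the child with the lowest value: B (value -12).

B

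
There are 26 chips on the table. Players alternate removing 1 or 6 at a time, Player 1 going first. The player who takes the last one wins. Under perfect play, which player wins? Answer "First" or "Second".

First

Compute winning (W) and losing (L) positions by backward induction:
i:   0  1  2  3  4  5  6  7  8  9 10 11 12 13 14 15 16 17 18 19 20 21 22 23 24 25 26
     L  W  L  W  L  W  W  L  W  L  W  L  W  W  L  W  L  W  L  W  W  L  W  L  W  L  W
Position 26 is W, so the first player wins.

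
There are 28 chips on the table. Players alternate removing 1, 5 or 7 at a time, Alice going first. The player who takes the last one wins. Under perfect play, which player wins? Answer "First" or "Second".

Positions where the player to move wins (W) vs loses (L):
i:   0  1  2  3  4  5  6  7  8  9 10 11 12 13 14 15 16 17 18 19 20 21 22 23 24 25 26 27 28
     L  W  L  W  L  W  L  W  L  W  L  W  L  W  L  W  L  W  L  W  L  W  L  W  L  W  L  W  L
Position 28 is L, so the second player wins.

Second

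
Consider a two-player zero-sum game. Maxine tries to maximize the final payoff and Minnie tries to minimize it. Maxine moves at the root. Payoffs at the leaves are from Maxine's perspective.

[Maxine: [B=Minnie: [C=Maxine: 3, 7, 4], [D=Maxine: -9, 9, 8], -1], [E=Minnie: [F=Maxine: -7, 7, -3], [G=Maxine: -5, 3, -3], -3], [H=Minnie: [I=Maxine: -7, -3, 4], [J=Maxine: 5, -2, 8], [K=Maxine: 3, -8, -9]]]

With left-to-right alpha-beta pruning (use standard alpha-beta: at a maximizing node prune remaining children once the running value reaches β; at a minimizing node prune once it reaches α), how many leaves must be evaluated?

20

C [α=-∞,β=+∞]: v=7
D [α=-∞,β=7]: v=9 after child 2 ≥ β → β-cutoff, skip 1
B [α=-∞,β=+∞]: v=-1
F [α=-1,β=+∞]: v=7
G [α=-1,β=7]: v=3
E [α=-1,β=+∞]: v=-3
I [α=-1,β=+∞]: v=4
J [α=-1,β=4]: v=5 after child 1 ≥ β → β-cutoff, skip 2
K [α=-1,β=4]: v=3
H [α=-1,β=+∞]: v=3
Root [α=-∞,β=+∞]: v=3
Leaves evaluated: 20 of 23.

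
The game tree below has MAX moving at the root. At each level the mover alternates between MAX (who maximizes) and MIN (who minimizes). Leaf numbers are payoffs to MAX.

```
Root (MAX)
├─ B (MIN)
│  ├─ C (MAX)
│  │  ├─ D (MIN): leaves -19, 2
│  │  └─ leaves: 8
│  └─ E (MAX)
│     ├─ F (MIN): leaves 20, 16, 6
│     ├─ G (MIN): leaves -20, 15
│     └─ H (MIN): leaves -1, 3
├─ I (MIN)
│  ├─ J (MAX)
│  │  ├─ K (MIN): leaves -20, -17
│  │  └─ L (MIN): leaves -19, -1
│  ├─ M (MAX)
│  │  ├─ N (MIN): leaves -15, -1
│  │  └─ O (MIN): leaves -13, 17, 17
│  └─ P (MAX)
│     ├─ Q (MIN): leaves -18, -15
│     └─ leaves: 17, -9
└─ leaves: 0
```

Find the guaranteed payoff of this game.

6

D (MIN): min(-19, 2) = -19
C (MAX): max(-19, 8) = 8
F (MIN): min(20, 16, 6) = 6
G (MIN): min(-20, 15) = -20
H (MIN): min(-1, 3) = -1
E (MAX): max(6, -20, -1) = 6
B (MIN): min(8, 6) = 6
K (MIN): min(-20, -17) = -20
L (MIN): min(-19, -1) = -19
J (MAX): max(-20, -19) = -19
N (MIN): min(-15, -1) = -15
O (MIN): min(-13, 17, 17) = -13
M (MAX): max(-15, -13) = -13
Q (MIN): min(-18, -15) = -18
P (MAX): max(-18, 17, -9) = 17
I (MIN): min(-19, -13, 17) = -19
Root (MAX): max(6, -19, 0) = 6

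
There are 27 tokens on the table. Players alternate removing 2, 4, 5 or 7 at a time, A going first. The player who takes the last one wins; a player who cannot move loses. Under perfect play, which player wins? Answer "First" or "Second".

Second

i:   0  1  2  3  4  5  6  7  8  9 10 11 12 13 14 15 16 17 18 19 20 21 22 23 24 25 26 27
     L  L  W  W  W  W  W  W  W  L  L  W  W  W  W  W  W  W  L  L  W  W  W  W  W  W  W  L
Position 27 is L, so the second player wins.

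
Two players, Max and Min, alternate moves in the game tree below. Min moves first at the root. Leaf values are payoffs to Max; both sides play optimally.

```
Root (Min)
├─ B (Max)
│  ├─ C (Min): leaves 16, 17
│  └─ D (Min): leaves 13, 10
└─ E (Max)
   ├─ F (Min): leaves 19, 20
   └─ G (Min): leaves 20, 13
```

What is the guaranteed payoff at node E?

F: min(19, 20) = 19
G: min(20, 13) = 13
E: max(19, 13) = 19

19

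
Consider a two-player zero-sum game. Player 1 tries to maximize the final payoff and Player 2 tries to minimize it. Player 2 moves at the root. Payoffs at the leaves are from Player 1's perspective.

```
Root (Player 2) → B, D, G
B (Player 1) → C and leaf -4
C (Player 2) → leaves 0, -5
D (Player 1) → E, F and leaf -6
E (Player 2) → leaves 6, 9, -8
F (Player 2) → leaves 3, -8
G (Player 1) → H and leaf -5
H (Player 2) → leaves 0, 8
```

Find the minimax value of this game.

-6

C (Player 2): min(0, -5) = -5
B (Player 1): max(-5, -4) = -4
E (Player 2): min(6, 9, -8) = -8
F (Player 2): min(3, -8) = -8
D (Player 1): max(-8, -8, -6) = -6
H (Player 2): min(0, 8) = 0
G (Player 1): max(0, -5) = 0
Root (Player 2): min(-4, -6, 0) = -6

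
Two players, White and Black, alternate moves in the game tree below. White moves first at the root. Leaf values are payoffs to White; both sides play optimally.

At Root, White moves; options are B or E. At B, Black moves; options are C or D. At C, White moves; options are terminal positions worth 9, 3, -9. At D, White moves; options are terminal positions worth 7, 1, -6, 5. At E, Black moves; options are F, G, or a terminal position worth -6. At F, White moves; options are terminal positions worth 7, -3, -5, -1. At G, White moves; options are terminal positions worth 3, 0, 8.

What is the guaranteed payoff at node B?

C: max(9, 3, -9) = 9
D: max(7, 1, -6, 5) = 7
B: min(9, 7) = 7

7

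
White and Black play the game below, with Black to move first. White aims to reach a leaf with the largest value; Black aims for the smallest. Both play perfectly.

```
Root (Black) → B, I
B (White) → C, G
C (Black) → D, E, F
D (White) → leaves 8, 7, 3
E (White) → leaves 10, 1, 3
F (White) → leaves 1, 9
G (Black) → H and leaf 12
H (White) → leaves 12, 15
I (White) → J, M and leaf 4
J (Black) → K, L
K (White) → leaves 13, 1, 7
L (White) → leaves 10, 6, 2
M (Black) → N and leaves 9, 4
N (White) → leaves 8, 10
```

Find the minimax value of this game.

10

D (White): max(8, 7, 3) = 8
E (White): max(10, 1, 3) = 10
F (White): max(1, 9) = 9
C (Black): min(8, 10, 9) = 8
H (White): max(12, 15) = 15
G (Black): min(15, 12) = 12
B (White): max(8, 12) = 12
K (White): max(13, 1, 7) = 13
L (White): max(10, 6, 2) = 10
J (Black): min(13, 10) = 10
N (White): max(8, 10) = 10
M (Black): min(10, 9, 4) = 4
I (White): max(10, 4, 4) = 10
Root (Black): min(12, 10) = 10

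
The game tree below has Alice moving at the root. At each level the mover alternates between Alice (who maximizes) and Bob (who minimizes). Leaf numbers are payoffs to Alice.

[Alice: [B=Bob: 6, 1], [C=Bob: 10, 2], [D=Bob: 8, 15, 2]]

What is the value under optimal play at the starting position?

2

B (Bob): min(6, 1) = 1
C (Bob): min(10, 2) = 2
D (Bob): min(8, 15, 2) = 2
Root (Alice): max(1, 2, 2) = 2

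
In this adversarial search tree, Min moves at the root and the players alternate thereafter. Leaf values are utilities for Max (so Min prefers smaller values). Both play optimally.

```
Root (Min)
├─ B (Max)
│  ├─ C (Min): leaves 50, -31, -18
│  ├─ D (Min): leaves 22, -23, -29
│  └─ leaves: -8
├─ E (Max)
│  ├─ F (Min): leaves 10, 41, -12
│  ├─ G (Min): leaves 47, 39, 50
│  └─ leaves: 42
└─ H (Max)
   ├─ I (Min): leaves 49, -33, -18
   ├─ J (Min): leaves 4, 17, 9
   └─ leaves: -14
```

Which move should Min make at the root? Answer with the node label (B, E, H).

C (Min): min(50, -31, -18) = -31
D (Min): min(22, -23, -29) = -29
B (Max): max(-31, -29, -8) = -8
F (Min): min(10, 41, -12) = -12
G (Min): min(47, 39, 50) = 39
E (Max): max(-12, 39, 42) = 42
I (Min): min(49, -33, -18) = -33
J (Min): min(4, 17, 9) = 4
H (Max): max(-33, 4, -14) = 4
Root (Min): min(-8, 42, 4) = -8
Min picks the child with the lowest value: B (value -8).

B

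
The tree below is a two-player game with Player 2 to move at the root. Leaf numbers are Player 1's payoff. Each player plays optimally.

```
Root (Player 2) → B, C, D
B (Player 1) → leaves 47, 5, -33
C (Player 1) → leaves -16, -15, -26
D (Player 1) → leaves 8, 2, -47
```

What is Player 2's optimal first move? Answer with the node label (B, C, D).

B (Player 1): max(47, 5, -33) = 47
C (Player 1): max(-16, -15, -26) = -15
D (Player 1): max(8, 2, -47) = 8
Root (Player 2): min(47, -15, 8) = -15
Player 2 picks the child with the lowest value: C (value -15).

C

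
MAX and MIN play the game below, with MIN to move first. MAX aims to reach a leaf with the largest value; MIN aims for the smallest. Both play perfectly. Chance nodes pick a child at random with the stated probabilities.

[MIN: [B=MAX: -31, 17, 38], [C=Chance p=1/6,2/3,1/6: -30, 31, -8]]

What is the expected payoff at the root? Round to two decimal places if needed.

14.33

B (MAX): max(-31, 17, 38) = 38
C (Chance): 1/6·-30 + 2/3·31 + 1/6·-8 = 14.33
Root (MIN): min(38, 14.33) = 14.33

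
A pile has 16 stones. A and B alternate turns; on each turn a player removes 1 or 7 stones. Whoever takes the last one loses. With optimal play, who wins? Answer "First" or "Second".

First

Positions where the player to move wins (W) vs loses (L):
i:   0  1  2  3  4  5  6  7  8  9 10 11 12 13 14 15 16
     W  L  W  L  W  L  W  L  W  L  W  L  W  L  W  L  W
Position 16 is W, so the first player wins.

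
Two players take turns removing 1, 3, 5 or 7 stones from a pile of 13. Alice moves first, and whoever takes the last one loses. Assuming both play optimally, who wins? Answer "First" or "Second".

Second

Mark each pile size as W (mover wins) or L (mover loses):
i:   0  1  2  3  4  5  6  7  8  9 10 11 12 13
     W  L  W  L  W  L  W  L  W  L  W  L  W  L
Position 13 is L, so the second player wins.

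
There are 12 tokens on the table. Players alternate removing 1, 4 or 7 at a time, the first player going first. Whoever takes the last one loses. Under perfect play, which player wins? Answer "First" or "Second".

W/L table (W = player to move can force a win):
i:   0  1  2  3  4  5  6  7  8  9 10 11 12
     W  L  W  L  W  W  L  W  W  L  W  L  W
Position 12 is W, so the first player wins.

First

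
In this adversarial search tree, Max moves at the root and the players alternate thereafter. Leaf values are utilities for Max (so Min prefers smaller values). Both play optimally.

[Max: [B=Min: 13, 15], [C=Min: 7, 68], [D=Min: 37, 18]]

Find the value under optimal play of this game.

18

B (Min): min(13, 15) = 13
C (Min): min(7, 68) = 7
D (Min): min(37, 18) = 18
Root (Max): max(13, 7, 18) = 18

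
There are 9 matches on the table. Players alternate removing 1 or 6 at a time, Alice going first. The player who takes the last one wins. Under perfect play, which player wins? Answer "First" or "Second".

Second

Positions where the player to move wins (W) vs loses (L):
i:   0  1  2  3  4  5  6  7  8  9
     L  W  L  W  L  W  W  L  W  L
Position 9 is L, so the second player wins.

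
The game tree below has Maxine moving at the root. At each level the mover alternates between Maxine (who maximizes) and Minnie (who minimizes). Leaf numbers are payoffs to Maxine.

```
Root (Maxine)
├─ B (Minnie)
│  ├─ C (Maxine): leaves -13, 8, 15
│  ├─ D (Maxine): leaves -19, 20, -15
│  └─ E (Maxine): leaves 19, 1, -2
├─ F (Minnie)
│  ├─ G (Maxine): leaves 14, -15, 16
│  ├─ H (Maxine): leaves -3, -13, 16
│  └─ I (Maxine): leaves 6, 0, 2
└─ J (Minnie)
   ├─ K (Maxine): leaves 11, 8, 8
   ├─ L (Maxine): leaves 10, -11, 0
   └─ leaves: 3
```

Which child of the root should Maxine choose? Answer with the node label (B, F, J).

C (Maxine): max(-13, 8, 15) = 15
D (Maxine): max(-19, 20, -15) = 20
E (Maxine): max(19, 1, -2) = 19
B (Minnie): min(15, 20, 19) = 15
G (Maxine): max(14, -15, 16) = 16
H (Maxine): max(-3, -13, 16) = 16
I (Maxine): max(6, 0, 2) = 6
F (Minnie): min(16, 16, 6) = 6
K (Maxine): max(11, 8, 8) = 11
L (Maxine): max(10, -11, 0) = 10
J (Minnie): min(11, 10, 3) = 3
Root (Maxine): max(15, 6, 3) = 15
Maxine picks the child with the highest value: B (value 15).

B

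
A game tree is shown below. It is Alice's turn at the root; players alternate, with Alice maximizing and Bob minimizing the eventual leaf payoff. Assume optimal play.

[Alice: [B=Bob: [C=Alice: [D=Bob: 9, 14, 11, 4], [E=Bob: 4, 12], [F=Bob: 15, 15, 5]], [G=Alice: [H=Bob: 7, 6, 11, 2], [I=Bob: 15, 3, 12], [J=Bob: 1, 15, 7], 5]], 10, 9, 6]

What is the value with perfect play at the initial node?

10

D (Bob): min(9, 14, 11, 4) = 4
E (Bob): min(4, 12) = 4
F (Bob): min(15, 15, 5) = 5
C (Alice): max(4, 4, 5) = 5
H (Bob): min(7, 6, 11, 2) = 2
I (Bob): min(15, 3, 12) = 3
J (Bob): min(1, 15, 7) = 1
G (Alice): max(2, 3, 1, 5) = 5
B (Bob): min(5, 5) = 5
Root (Alice): max(5, 10, 9, 6) = 10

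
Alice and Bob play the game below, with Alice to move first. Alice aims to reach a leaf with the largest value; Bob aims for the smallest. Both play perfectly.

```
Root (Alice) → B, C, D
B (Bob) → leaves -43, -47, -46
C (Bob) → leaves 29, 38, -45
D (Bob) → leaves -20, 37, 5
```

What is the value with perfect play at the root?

-20

B (Bob): min(-43, -47, -46) = -47
C (Bob): min(29, 38, -45) = -45
D (Bob): min(-20, 37, 5) = -20
Root (Alice): max(-47, -45, -20) = -20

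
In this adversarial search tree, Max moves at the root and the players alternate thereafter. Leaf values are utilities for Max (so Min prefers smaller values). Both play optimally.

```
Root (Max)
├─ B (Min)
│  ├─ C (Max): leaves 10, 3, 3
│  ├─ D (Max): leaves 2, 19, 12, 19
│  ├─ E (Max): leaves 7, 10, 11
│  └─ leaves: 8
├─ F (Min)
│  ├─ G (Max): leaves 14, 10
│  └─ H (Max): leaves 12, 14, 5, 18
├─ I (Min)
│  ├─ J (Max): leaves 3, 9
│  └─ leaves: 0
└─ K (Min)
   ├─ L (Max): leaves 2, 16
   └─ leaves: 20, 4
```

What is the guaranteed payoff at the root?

C (Max): max(10, 3, 3) = 10
D (Max): max(2, 19, 12, 19) = 19
E (Max): max(7, 10, 11) = 11
B (Min): min(10, 19, 11, 8) = 8
G (Max): max(14, 10) = 14
H (Max): max(12, 14, 5, 18) = 18
F (Min): min(14, 18) = 14
J (Max): max(3, 9) = 9
I (Min): min(9, 0) = 0
L (Max): max(2, 16) = 16
K (Min): min(16, 20, 4) = 4
Root (Max): max(8, 14, 0, 4) = 14

14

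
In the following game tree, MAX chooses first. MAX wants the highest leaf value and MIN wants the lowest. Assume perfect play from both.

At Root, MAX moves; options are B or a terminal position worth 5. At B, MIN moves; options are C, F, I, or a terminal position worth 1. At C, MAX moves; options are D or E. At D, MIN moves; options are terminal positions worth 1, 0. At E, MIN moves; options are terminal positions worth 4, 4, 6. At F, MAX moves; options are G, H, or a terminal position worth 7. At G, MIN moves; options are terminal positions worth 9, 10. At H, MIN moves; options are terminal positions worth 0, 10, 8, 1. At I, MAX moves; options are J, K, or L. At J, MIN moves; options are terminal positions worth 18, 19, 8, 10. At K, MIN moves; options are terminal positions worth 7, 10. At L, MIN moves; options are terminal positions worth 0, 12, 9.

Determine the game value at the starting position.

D (MIN): min(1, 0) = 0
E (MIN): min(4, 4, 6) = 4
C (MAX): max(0, 4) = 4
G (MIN): min(9, 10) = 9
H (MIN): min(0, 10, 8, 1) = 0
F (MAX): max(9, 0, 7) = 9
J (MIN): min(18, 19, 8, 10) = 8
K (MIN): min(7, 10) = 7
L (MIN): min(0, 12, 9) = 0
I (MAX): max(8, 7, 0) = 8
B (MIN): min(4, 9, 8, 1) = 1
Root (MAX): max(1, 5) = 5

5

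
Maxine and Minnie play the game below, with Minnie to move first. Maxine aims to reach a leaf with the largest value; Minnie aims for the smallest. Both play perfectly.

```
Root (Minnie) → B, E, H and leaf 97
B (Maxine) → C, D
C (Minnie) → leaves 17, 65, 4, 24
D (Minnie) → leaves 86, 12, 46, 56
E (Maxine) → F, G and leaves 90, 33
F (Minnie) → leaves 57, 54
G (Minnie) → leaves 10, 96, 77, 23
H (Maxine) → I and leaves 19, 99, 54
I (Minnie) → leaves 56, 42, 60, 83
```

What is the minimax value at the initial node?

12

C (Minnie): min(17, 65, 4, 24) = 4
D (Minnie): min(86, 12, 46, 56) = 12
B (Maxine): max(4, 12) = 12
F (Minnie): min(57, 54) = 54
G (Minnie): min(10, 96, 77, 23) = 10
E (Maxine): max(54, 10, 90, 33) = 90
I (Minnie): min(56, 42, 60, 83) = 42
H (Maxine): max(42, 19, 99, 54) = 99
Root (Minnie): min(12, 90, 99, 97) = 12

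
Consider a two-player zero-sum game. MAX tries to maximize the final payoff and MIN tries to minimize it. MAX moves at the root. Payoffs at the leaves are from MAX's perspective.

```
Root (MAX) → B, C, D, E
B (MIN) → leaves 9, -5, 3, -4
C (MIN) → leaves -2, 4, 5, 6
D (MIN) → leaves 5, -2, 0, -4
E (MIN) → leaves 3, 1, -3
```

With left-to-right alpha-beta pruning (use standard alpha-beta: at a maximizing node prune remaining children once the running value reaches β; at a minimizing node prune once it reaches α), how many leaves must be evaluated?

B [α=-∞,β=+∞]: v=-5
C [α=-5,β=+∞]: v=-2
D [α=-2,β=+∞]: v=-2 after child 2 ≤ α → α-cutoff, skip 2
E [α=-2,β=+∞]: v=-3
Root [α=-∞,β=+∞]: v=-2
Leaves evaluated: 13 of 15.

13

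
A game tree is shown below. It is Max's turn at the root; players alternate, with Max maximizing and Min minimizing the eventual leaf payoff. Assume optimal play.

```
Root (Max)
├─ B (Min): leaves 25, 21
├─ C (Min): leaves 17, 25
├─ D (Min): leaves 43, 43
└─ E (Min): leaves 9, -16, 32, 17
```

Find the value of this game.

B (Min): min(25, 21) = 21
C (Min): min(17, 25) = 17
D (Min): min(43, 43) = 43
E (Min): min(9, -16, 32, 17) = -16
Root (Max): max(21, 17, 43, -16) = 43

43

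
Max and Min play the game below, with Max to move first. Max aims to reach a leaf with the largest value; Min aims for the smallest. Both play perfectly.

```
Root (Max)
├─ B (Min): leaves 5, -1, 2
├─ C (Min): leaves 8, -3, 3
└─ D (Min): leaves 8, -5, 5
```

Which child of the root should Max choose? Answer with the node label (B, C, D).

B

B (Min): min(5, -1, 2) = -1
C (Min): min(8, -3, 3) = -3
D (Min): min(8, -5, 5) = -5
Root (Max): max(-1, -3, -5) = -1
Max picks the child with the highest value: B (value -1).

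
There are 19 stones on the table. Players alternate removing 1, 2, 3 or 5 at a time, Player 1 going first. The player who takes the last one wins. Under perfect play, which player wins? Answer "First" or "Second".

W/L table (W = player to move can force a win):
i:   0  1  2  3  4  5  6  7  8  9 10 11 12 13 14 15 16 17 18 19
     L  W  W  W  L  W  W  W  L  W  W  W  L  W  W  W  L  W  W  W
Position 19 is W, so the first player wins.

First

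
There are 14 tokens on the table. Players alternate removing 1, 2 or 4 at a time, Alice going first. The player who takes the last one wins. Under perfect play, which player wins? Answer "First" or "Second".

First

Mark each pile size as W (mover wins) or L (mover loses):
i:   0  1  2  3  4  5  6  7  8  9 10 11 12 13 14
     L  W  W  L  W  W  L  W  W  L  W  W  L  W  W
Position 14 is W, so the first player wins.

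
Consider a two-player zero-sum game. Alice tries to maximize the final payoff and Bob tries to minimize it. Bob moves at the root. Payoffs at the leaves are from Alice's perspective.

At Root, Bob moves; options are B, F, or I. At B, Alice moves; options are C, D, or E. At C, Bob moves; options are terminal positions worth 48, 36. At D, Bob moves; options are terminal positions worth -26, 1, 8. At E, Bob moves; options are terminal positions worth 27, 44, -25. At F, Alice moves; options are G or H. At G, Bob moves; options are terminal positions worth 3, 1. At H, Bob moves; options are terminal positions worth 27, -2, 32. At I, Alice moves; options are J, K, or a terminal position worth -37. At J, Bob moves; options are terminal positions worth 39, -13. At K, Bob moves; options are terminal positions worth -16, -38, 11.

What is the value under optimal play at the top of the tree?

-13

C (Bob): min(48, 36) = 36
D (Bob): min(-26, 1, 8) = -26
E (Bob): min(27, 44, -25) = -25
B (Alice): max(36, -26, -25) = 36
G (Bob): min(3, 1) = 1
H (Bob): min(27, -2, 32) = -2
F (Alice): max(1, -2) = 1
J (Bob): min(39, -13) = -13
K (Bob): min(-16, -38, 11) = -38
I (Alice): max(-13, -38, -37) = -13
Root (Bob): min(36, 1, -13) = -13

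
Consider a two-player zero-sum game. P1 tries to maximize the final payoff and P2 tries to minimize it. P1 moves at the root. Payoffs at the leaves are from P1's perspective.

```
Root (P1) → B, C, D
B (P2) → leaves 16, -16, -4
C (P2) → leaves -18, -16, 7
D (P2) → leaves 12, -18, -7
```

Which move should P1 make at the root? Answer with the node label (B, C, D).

B

B (P2): min(16, -16, -4) = -16
C (P2): min(-18, -16, 7) = -18
D (P2): min(12, -18, -7) = -18
Root (P1): max(-16, -18, -18) = -16
P1 picks the child with the highest value: B (value -16).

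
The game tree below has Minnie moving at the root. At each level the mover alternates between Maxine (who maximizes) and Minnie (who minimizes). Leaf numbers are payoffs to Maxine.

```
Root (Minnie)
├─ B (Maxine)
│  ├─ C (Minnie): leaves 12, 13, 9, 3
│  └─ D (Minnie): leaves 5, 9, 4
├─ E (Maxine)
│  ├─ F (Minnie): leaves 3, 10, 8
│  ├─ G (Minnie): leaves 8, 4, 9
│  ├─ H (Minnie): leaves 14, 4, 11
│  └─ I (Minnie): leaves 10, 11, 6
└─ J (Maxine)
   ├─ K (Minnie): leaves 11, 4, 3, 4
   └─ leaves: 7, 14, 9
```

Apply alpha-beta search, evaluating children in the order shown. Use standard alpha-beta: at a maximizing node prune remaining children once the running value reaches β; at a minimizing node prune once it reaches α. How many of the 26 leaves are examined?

18

C [α=-∞,β=+∞]: v=3
D [α=3,β=+∞]: v=4
B [α=-∞,β=+∞]: v=4
F [α=-∞,β=4]: v=3
G [α=3,β=4]: v=4
E [α=-∞,β=4]: v=4 after child 2 ≥ β → β-cutoff, skip 2
K [α=-∞,β=4]: v=3
J [α=-∞,β=4]: v=7 after child 2 ≥ β → β-cutoff, skip 2
Root [α=-∞,β=+∞]: v=4
Leaves evaluated: 18 of 26.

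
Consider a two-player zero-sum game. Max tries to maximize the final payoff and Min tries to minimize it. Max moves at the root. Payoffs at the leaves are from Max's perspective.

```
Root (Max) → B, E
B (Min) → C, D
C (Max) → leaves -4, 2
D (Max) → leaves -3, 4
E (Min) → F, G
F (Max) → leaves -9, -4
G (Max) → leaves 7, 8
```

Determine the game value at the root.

2

C (Max): max(-4, 2) = 2
D (Max): max(-3, 4) = 4
B (Min): min(2, 4) = 2
F (Max): max(-9, -4) = -4
G (Max): max(7, 8) = 8
E (Min): min(-4, 8) = -4
Root (Max): max(2, -4) = 2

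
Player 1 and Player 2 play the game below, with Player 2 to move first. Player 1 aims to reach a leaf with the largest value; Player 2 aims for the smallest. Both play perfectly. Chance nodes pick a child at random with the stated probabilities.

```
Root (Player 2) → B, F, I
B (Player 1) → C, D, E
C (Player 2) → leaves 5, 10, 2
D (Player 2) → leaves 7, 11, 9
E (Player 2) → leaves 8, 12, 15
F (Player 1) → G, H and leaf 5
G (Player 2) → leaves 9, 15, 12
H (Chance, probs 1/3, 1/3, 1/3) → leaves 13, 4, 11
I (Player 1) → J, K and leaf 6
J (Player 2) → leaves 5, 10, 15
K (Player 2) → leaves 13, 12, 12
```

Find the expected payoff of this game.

8

C (Player 2): min(5, 10, 2) = 2
D (Player 2): min(7, 11, 9) = 7
E (Player 2): min(8, 12, 15) = 8
B (Player 1): max(2, 7, 8) = 8
G (Player 2): min(9, 15, 12) = 9
H (Chance): 1/3·13 + 1/3·4 + 1/3·11 = 9.33
F (Player 1): max(9, 9.33, 5) = 9.33
J (Player 2): min(5, 10, 15) = 5
K (Player 2): min(13, 12, 12) = 12
I (Player 1): max(5, 12, 6) = 12
Root (Player 2): min(8, 9.33, 12) = 8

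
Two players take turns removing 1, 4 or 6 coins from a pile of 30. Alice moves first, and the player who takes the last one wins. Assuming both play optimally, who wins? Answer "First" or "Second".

Positions where the player to move wins (W) vs loses (L):
i:   0  1  2  3  4  5  6  7  8  9 10 11 12 13 14 15 16 17 18 19 20 21 22 23 24 25 26 27 28 29 30
     L  W  L  W  W  L  W  L  W  W  L  W  L  W  W  L  W  L  W  W  L  W  L  W  W  L  W  L  W  W  L
Position 30 is L, so the second player wins.

Second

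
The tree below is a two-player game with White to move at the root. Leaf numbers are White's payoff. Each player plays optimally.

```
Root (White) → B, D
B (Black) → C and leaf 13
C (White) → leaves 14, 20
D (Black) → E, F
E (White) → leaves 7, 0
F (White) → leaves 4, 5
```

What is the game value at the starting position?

13

C (White): max(14, 20) = 20
B (Black): min(20, 13) = 13
E (White): max(7, 0) = 7
F (White): max(4, 5) = 5
D (Black): min(7, 5) = 5
Root (White): max(13, 5) = 13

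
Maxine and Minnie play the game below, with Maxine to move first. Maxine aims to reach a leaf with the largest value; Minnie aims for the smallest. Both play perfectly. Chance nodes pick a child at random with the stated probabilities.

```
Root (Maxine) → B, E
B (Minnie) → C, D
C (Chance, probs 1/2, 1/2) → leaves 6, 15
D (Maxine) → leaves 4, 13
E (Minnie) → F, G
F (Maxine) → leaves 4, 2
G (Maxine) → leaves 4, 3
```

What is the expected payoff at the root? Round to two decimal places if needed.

C (Chance): 1/2·6 + 1/2·15 = 10.5
D (Maxine): max(4, 13) = 13
B (Minnie): min(10.5, 13) = 10.5
F (Maxine): max(4, 2) = 4
G (Maxine): max(4, 3) = 4
E (Minnie): min(4, 4) = 4
Root (Maxine): max(10.5, 4) = 10.5

10.5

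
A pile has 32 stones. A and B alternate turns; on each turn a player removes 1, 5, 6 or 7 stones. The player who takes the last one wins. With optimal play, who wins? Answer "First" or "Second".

First

Compute winning (W) and losing (L) positions by backward induction:
i:   0  1  2  3  4  5  6  7  8  9 10 11 12 13 14 15 16 17 18 19 20 21 22 23 24 25 26 27 28 29 30 31 32
     L  W  L  W  L  W  W  W  W  W  W  W  L  W  L  W  L  W  W  W  W  W  W  W  L  W  L  W  L  W  W  W  W
Position 32 is W, so the first player wins.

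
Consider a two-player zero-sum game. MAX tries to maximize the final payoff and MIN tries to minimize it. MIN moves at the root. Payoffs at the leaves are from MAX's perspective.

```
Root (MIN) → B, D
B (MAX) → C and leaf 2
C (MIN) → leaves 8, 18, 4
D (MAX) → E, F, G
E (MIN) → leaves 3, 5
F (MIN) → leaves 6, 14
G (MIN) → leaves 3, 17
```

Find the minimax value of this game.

C (MIN): min(8, 18, 4) = 4
B (MAX): max(4, 2) = 4
E (MIN): min(3, 5) = 3
F (MIN): min(6, 14) = 6
G (MIN): min(3, 17) = 3
D (MAX): max(3, 6, 3) = 6
Root (MIN): min(4, 6) = 4

4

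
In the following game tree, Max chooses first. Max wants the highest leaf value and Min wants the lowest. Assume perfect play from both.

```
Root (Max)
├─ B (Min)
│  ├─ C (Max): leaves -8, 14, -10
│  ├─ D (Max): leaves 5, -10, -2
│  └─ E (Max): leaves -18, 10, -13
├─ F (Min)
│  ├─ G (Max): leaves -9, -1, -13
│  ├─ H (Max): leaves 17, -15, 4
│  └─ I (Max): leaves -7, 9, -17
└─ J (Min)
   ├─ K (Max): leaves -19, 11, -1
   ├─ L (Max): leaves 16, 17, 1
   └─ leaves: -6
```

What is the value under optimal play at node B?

C: max(-8, 14, -10) = 14
D: max(5, -10, -2) = 5
E: max(-18, 10, -13) = 10
B: min(14, 5, 10) = 5

5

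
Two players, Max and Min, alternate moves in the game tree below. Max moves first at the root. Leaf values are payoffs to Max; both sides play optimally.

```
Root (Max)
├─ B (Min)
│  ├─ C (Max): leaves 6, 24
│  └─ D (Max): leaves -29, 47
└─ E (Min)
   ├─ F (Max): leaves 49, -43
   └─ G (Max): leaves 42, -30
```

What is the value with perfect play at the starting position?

42

C (Max): max(6, 24) = 24
D (Max): max(-29, 47) = 47
B (Min): min(24, 47) = 24
F (Max): max(49, -43) = 49
G (Max): max(42, -30) = 42
E (Min): min(49, 42) = 42
Root (Max): max(24, 42) = 42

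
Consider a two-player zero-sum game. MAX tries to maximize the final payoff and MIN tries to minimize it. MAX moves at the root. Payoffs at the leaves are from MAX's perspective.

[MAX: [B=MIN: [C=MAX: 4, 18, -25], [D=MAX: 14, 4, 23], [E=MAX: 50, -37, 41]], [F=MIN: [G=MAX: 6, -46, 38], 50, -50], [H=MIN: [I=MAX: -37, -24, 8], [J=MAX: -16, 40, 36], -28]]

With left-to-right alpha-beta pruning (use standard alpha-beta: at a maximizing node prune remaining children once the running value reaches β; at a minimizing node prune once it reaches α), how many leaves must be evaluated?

15

C [α=-∞,β=+∞]: v=18
D [α=-∞,β=18]: v=23
E [α=-∞,β=18]: v=50 after child 1 ≥ β → β-cutoff, skip 2
B [α=-∞,β=+∞]: v=18
G [α=18,β=+∞]: v=38
F [α=18,β=+∞]: v=-50
I [α=18,β=+∞]: v=8
H [α=18,β=+∞]: v=8 after child 1 ≤ α → α-cutoff, skip 2
Root [α=-∞,β=+∞]: v=18
Leaves evaluated: 15 of 21.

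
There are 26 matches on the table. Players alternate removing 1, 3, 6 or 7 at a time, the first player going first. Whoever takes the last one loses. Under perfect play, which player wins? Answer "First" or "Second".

Compute winning (W) and losing (L) positions by backward induction:
i:   0  1  2  3  4  5  6  7  8  9 10 11 12 13 14 15 16 17 18 19 20 21 22 23 24 25 26
     W  L  W  L  W  L  W  W  W  W  W  W  W  L  W  L  W  L  W  W  W  W  W  W  W  L  W
Position 26 is W, so the first player wins.

First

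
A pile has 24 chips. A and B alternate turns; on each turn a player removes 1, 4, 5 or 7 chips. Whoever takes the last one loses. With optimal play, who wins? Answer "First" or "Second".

Mark each pile size as W (mover wins) or L (mover loses):
i:   0  1  2  3  4  5  6  7  8  9 10 11 12 13 14 15 16 17 18 19 20 21 22 23 24
     W  L  W  L  W  W  W  W  W  L  W  L  W  W  W  W  W  L  W  L  W  W  W  W  W
Position 24 is W, so the first player wins.

First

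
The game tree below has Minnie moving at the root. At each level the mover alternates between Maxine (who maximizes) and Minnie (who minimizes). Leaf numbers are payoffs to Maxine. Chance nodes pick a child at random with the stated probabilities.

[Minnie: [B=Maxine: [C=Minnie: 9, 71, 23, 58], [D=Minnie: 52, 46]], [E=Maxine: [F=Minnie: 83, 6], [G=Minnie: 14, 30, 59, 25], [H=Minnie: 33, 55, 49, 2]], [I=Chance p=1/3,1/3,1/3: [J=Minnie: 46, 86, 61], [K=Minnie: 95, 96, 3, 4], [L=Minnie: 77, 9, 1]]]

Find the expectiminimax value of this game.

C (Minnie): min(9, 71, 23, 58) = 9
D (Minnie): min(52, 46) = 46
B (Maxine): max(9, 46) = 46
F (Minnie): min(83, 6) = 6
G (Minnie): min(14, 30, 59, 25) = 14
H (Minnie): min(33, 55, 49, 2) = 2
E (Maxine): max(6, 14, 2) = 14
J (Minnie): min(46, 86, 61) = 46
K (Minnie): min(95, 96, 3, 4) = 3
L (Minnie): min(77, 9, 1) = 1
I (Chance): 1/3·46 + 1/3·3 + 1/3·1 = 16.67
Root (Minnie): min(46, 14, 16.67) = 14

14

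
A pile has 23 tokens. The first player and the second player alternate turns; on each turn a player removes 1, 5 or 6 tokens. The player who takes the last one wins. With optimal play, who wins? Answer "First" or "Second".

Mark each pile size as W (mover wins) or L (mover loses):
i:   0  1  2  3  4  5  6  7  8  9 10 11 12 13 14 15 16 17 18 19 20 21 22 23
     L  W  L  W  L  W  W  W  W  W  W  L  W  L  W  L  W  W  W  W  W  W  L  W
Position 23 is W, so the first player wins.

First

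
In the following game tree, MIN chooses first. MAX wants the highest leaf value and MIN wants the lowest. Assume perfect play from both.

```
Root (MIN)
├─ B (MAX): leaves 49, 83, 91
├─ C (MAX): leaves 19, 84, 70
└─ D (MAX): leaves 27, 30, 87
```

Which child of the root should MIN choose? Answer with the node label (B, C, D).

C

B (MAX): max(49, 83, 91) = 91
C (MAX): max(19, 84, 70) = 84
D (MAX): max(27, 30, 87) = 87
Root (MIN): min(91, 84, 87) = 84
MIN picks the child with the lowest value: C (value 84).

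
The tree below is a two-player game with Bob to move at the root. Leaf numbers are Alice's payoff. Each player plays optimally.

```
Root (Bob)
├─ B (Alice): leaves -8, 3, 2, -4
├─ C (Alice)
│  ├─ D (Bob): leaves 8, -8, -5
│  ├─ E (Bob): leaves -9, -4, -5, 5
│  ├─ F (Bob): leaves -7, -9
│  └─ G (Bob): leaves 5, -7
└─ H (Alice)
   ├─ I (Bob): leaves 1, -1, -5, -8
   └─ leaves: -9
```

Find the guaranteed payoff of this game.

B (Alice): max(-8, 3, 2, -4) = 3
D (Bob): min(8, -8, -5) = -8
E (Bob): min(-9, -4, -5, 5) = -9
F (Bob): min(-7, -9) = -9
G (Bob): min(5, -7) = -7
C (Alice): max(-8, -9, -9, -7) = -7
I (Bob): min(1, -1, -5, -8) = -8
H (Alice): max(-8, -9) = -8
Root (Bob): min(3, -7, -8) = -8

-8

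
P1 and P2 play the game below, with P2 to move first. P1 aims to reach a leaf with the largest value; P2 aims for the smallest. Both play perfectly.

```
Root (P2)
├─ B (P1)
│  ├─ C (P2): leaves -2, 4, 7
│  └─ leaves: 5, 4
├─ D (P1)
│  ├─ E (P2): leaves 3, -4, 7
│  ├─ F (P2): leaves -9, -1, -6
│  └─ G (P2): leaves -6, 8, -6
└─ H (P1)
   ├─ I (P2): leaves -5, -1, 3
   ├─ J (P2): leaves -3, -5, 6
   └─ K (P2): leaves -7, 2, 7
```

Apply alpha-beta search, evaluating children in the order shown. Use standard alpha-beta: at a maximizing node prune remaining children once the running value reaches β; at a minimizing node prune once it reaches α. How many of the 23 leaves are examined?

16

C [α=-∞,β=+∞]: v=-2
B [α=-∞,β=+∞]: v=5
E [α=-∞,β=5]: v=-4
F [α=-4,β=5]: v=-9 after child 1 ≤ α → α-cutoff, skip 2
G [α=-4,β=5]: v=-6 after child 1 ≤ α → α-cutoff, skip 2
D [α=-∞,β=5]: v=-4
I [α=-∞,β=-4]: v=-5
J [α=-5,β=-4]: v=-5 after child 2 ≤ α → α-cutoff, skip 1
K [α=-5,β=-4]: v=-7 after child 1 ≤ α → α-cutoff, skip 2
H [α=-∞,β=-4]: v=-5
Root [α=-∞,β=+∞]: v=-5
Leaves evaluated: 16 of 23.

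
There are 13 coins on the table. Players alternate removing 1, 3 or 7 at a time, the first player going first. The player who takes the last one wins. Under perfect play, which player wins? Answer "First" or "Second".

Mark each pile size as W (mover wins) or L (mover loses):
i:   0  1  2  3  4  5  6  7  8  9 10 11 12 13
     L  W  L  W  L  W  L  W  L  W  L  W  L  W
Position 13 is W, so the first player wins.

First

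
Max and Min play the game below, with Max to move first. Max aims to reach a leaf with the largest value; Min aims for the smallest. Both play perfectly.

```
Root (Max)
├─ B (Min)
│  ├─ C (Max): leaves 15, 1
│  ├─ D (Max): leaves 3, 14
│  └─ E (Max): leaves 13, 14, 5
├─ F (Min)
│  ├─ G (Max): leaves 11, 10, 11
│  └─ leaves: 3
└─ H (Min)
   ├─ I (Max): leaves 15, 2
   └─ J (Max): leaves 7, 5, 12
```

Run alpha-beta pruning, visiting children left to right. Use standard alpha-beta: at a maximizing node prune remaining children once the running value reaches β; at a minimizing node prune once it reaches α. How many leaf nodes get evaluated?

14

C [α=-∞,β=+∞]: v=15
D [α=-∞,β=15]: v=14
E [α=-∞,β=14]: v=14 after child 2 ≥ β → β-cutoff, skip 1
B [α=-∞,β=+∞]: v=14
G [α=14,β=+∞]: v=11
F [α=14,β=+∞]: v=11 after child 1 ≤ α → α-cutoff, skip 1
I [α=14,β=+∞]: v=15
J [α=14,β=15]: v=12
H [α=14,β=+∞]: v=12
Root [α=-∞,β=+∞]: v=14
Leaves evaluated: 14 of 16.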